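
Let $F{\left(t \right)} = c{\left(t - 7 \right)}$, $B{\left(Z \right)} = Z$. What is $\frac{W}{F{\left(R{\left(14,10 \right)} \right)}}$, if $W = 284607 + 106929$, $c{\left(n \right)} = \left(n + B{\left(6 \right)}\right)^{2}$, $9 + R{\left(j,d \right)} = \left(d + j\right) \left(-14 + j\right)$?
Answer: $\frac{97884}{25} \approx 3915.4$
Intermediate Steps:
$R{\left(j,d \right)} = -9 + \left(-14 + j\right) \left(d + j\right)$ ($R{\left(j,d \right)} = -9 + \left(d + j\right) \left(-14 + j\right) = -9 + \left(-14 + j\right) \left(d + j\right)$)
$c{\left(n \right)} = \left(6 + n\right)^{2}$ ($c{\left(n \right)} = \left(n + 6\right)^{2} = \left(6 + n\right)^{2}$)
$W = 391536$
$F{\left(t \right)} = \left(-1 + t\right)^{2}$ ($F{\left(t \right)} = \left(6 + \left(t - 7\right)\right)^{2} = \left(6 + \left(-7 + t\right)\right)^{2} = \left(-1 + t\right)^{2}$)
$\frac{W}{F{\left(R{\left(14,10 \right)} \right)}} = \frac{391536}{\left(-1 - \left(205 - 196\right)\right)^{2}} = \frac{391536}{\left(-1 - 9\right)^{2}} = \frac{391536}{\left(-10\right)^{2}} = \frac{391536}{100} = 391536 \cdot \frac{1}{100} = \frac{97884}{25}$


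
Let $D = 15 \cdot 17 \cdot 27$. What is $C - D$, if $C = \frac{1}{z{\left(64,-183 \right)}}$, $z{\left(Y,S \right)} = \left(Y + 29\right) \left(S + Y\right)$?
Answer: $- \frac{76196296}{11067} \approx -6885.0$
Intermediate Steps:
$z{\left(Y,S \right)} = \left(29 + Y\right) \left(S + Y\right)$
$D = 6885$ ($D = 255 \cdot 27 = 6885$)
$C = - \frac{1}{11067}$ ($C = \frac{1}{64^{2} + 29 \left(-183\right) + 29 \cdot 64 - 11712} = \frac{1}{4096 - 5307 + 1856 - 11712} = \frac{1}{-11067} = - \frac{1}{11067} \approx -9.0359 \cdot 10^{-5}$)
$C - D = - \frac{1}{11067} - 6885 = - \frac{76196296}{11067}$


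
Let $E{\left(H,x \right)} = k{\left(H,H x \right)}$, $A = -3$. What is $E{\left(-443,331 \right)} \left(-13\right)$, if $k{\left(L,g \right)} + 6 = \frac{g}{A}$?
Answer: $- \frac{1905995}{3} \approx -6.3533 \cdot 10^{5}$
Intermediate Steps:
$k{\left(L,g \right)} = -6 - \frac{g}{3}$ ($k{\left(L,g \right)} = -6 + \frac{g}{-3} = -6 + g \left(- \frac{1}{3}\right) = -6 - \frac{g}{3}$)
$E{\left(H,x \right)} = -6 - \frac{H x}{3}$
$E{\left(-443,331 \right)} \left(-13\right) = \left(-6 - \left(- \frac{443}{3}\right) 331\right) \left(-13\right) = \left(-6 + \frac{146633}{3}\right) \left(-13\right) = \frac{146615}{3} \left(-13\right) = - \frac{1905995}{3}$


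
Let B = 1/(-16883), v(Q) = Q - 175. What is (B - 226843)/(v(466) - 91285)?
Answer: 1914895185/768125851 ≈ 2.4929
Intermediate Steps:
v(Q) = -175 + Q
B = -1/16883 ≈ -5.9231e-5
(B - 226843)/(v(466) - 91285) = (-1/16883 - 226843)/((-175 + 466) - 91285) = -3829790370/(16883*(291 - 91285)) = -3829790370/16883/(-90994) = -3829790370/16883*(-1/90994) = 1914895185/768125851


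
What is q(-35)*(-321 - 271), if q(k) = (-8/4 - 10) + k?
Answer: 27824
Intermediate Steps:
q(k) = -12 + k (q(k) = (-8*¼ - 10) + k = (-2 - 10) + k = -12 + k)
q(-35)*(-321 - 271) = (-12 - 35)*(-321 - 271) = -47*(-592) = 27824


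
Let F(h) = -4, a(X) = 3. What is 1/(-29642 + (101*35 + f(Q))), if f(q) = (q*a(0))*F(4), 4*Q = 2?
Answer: -1/26113 ≈ -3.8295e-5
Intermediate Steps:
Q = ½ (Q = (¼)*2 = ½ ≈ 0.50000)
f(q) = -12*q (f(q) = (q*3)*(-4) = (3*q)*(-4) = -12*q)
1/(-29642 + (101*35 + f(Q))) = 1/(-29642 + (101*35 - 12*½)) = 1/(-29642 + (3535 - 6)) = 1/(-29642 + 3529) = 1/(-26113) = -1/26113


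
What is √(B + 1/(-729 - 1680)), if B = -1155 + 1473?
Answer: √1845440949/2409 ≈ 17.833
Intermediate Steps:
B = 318
√(B + 1/(-729 - 1680)) = √(318 + 1/(-729 - 1680)) = √(318 + 1/(-2409)) = √(318 - 1/2409) = √(766061/2409) = √1845440949/2409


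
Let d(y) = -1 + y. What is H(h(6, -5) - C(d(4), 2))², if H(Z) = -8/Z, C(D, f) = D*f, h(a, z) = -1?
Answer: 64/49 ≈ 1.3061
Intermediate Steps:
H(h(6, -5) - C(d(4), 2))² = (-8/(-1 - (-1 + 4)*2))² = (-8/(-1 - 3*2))² = (-8/(-1 - 1*6))² = (-8/(-1 - 6))² = (-8/(-7))² = (-8*(-⅐))² = (8/7)² = 64/49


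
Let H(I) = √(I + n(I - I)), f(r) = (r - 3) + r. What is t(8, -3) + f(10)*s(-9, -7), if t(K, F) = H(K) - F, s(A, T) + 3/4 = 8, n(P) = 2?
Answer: 505/4 + √10 ≈ 129.41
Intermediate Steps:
s(A, T) = 29/4 (s(A, T) = -¾ + 8 = 29/4)
f(r) = -3 + 2*r (f(r) = (-3 + r) + r = -3 + 2*r)
H(I) = √(2 + I) (H(I) = √(I + 2) = √(2 + I))
t(K, F) = √(2 + K) - F
t(8, -3) + f(10)*s(-9, -7) = (√(2 + 8) - 1*(-3)) + (-3 + 2*10)*(29/4) = (√10 + 3) + (-3 + 20)*(29/4) = (3 + √10) + 17*(29/4) = (3 + √10) + 493/4 = 505/4 + √10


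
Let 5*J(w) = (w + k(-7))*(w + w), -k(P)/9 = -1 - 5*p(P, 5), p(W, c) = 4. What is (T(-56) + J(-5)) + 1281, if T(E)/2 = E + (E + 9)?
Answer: 707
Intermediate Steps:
T(E) = 18 + 4*E (T(E) = 2*(E + (E + 9)) = 2*(E + (9 + E)) = 2*(9 + 2*E) = 18 + 4*E)
k(P) = 189 (k(P) = -9*(-1 - 5*4) = -9*(-1 - 20) = -9*(-21) = 189)
J(w) = 2*w*(189 + w)/5 (J(w) = ((w + 189)*(w + w))/5 = ((189 + w)*(2*w))/5 = (2*w*(189 + w))/5 = 2*w*(189 + w)/5)
(T(-56) + J(-5)) + 1281 = ((18 + 4*(-56)) + (⅖)*(-5)*(189 - 5)) + 1281 = ((18 - 224) + (⅖)*(-5)*184) + 1281 = (-206 - 368) + 1281 = -574 + 1281 = 707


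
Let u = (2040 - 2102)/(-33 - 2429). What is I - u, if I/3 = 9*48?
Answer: 1595345/1231 ≈ 1296.0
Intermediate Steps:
I = 1296 (I = 3*(9*48) = 3*432 = 1296)
u = 31/1231 (u = -62/(-2462) = -62*(-1/2462) = 31/1231 ≈ 0.025183)
I - u = 1296 - 1*31/1231 = 1296 - 31/1231 = 1595345/1231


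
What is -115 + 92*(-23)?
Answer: -2231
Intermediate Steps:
-115 + 92*(-23) = -115 - 2116 = -2231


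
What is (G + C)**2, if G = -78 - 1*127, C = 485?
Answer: 78400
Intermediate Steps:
G = -205 (G = -78 - 127 = -205)
(G + C)**2 = (-205 + 485)**2 = 280**2 = 78400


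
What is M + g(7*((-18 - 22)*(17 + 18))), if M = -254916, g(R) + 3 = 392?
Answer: -254527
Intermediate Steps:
g(R) = 389 (g(R) = -3 + 392 = 389)
M + g(7*((-18 - 22)*(17 + 18))) = -254916 + 389 = -254527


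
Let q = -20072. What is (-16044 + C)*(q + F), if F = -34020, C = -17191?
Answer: 1797747620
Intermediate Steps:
(-16044 + C)*(q + F) = (-16044 - 17191)*(-20072 - 34020) = -33235*(-54092) = 1797747620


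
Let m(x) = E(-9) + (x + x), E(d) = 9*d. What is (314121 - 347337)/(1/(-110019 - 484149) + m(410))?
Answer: -19735884288/439090151 ≈ -44.947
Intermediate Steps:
m(x) = -81 + 2*x (m(x) = 9*(-9) + (x + x) = -81 + 2*x)
(314121 - 347337)/(1/(-110019 - 484149) + m(410)) = (314121 - 347337)/(1/(-110019 - 484149) + (-81 + 2*410)) = -33216/(1/(-594168) + (-81 + 820)) = -33216/(-1/594168 + 739) = -33216/439090151/594168 = -33216*594168/439090151 = -19735884288/439090151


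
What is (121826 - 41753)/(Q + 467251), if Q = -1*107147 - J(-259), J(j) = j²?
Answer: 80073/293023 ≈ 0.27327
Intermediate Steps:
Q = -174228 (Q = -1*107147 - 1*(-259)² = -107147 - 1*67081 = -107147 - 67081 = -174228)
(121826 - 41753)/(Q + 467251) = (121826 - 41753)/(-174228 + 467251) = 80073/293023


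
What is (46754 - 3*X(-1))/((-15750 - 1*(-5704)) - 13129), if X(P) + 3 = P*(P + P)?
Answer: -46757/23175 ≈ -2.0176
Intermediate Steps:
X(P) = -3 + 2*P² (X(P) = -3 + P*(P + P) = -3 + P*(2*P) = -3 + 2*P²)
(46754 - 3*X(-1))/((-15750 - 1*(-5704)) - 13129) = (46754 - 3*(-3 + 2*(-1)²))/((-15750 - 1*(-5704)) - 13129) = (46754 - 3*(-3 + 2*1))/((-15750 + 5704) - 13129) = (46754 - 3*(-3 + 2))/(-10046 - 13129) = (46754 - 3*(-1))/(-23175) = (46754 + 3)*(-1/23175) = 46757*(-1/23175) = -46757/23175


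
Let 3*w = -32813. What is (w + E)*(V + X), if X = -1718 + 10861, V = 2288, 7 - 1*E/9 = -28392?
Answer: 8389896760/3 ≈ 2.7966e+9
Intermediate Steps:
w = -32813/3 (w = (⅓)*(-32813) = -32813/3 ≈ -10938.)
E = 255591 (E = 63 - 9*(-28392) = 63 + 255528 = 255591)
X = 9143
(w + E)*(V + X) = (-32813/3 + 255591)*(2288 + 9143) = (733960/3)*11431 = 8389896760/3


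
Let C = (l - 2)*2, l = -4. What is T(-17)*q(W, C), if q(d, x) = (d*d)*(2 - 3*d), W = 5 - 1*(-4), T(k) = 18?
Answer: -36450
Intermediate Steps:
C = -12 (C = (-4 - 2)*2 = -6*2 = -12)
W = 9 (W = 5 + 4 = 9)
q(d, x) = d**2*(2 - 3*d)
T(-17)*q(W, C) = 18*(9**2*(2 - 3*9)) = 18*(81*(2 - 27)) = 18*(81*(-25)) = 18*(-2025) = -36450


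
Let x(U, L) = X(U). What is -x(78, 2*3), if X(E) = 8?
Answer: -8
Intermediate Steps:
x(U, L) = 8
-x(78, 2*3) = -1*8 = -8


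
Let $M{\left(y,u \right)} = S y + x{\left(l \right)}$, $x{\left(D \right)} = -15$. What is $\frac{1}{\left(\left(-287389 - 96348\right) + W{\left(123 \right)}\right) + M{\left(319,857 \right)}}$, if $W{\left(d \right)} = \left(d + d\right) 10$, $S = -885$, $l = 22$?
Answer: $- \frac{1}{663607} \approx -1.5069 \cdot 10^{-6}$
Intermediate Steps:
$W{\left(d \right)} = 20 d$ ($W{\left(d \right)} = 2 d 10 = 20 d$)
$M{\left(y,u \right)} = -15 - 885 y$ ($M{\left(y,u \right)} = - 885 y - 15 = -15 - 885 y$)
$\frac{1}{\left(\left(-287389 - 96348\right) + W{\left(123 \right)}\right) + M{\left(319,857 \right)}} = \frac{1}{\left(\left(-287389 - 96348\right) + 20 \cdot 123\right) - 282330} = \frac{1}{\left(-383737 + 2460\right) - 282330} = \frac{1}{-381277 - 282330} = \frac{1}{-663607} = - \frac{1}{663607}$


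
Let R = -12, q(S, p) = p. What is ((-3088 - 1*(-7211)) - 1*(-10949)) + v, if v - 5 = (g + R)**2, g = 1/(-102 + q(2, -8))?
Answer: 184176741/12100 ≈ 15221.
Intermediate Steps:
g = -1/110 (g = 1/(-102 - 8) = 1/(-110) = -1/110 ≈ -0.0090909)
v = 1805541/12100 (v = 5 + (-1/110 - 12)**2 = 5 + (-1321/110)**2 = 5 + 1745041/12100 = 1805541/12100 ≈ 149.22)
((-3088 - 1*(-7211)) - 1*(-10949)) + v = ((-3088 - 1*(-7211)) - 1*(-10949)) + 1805541/12100 = ((-3088 + 7211) + 10949) + 1805541/12100 = (4123 + 10949) + 1805541/12100 = 15072 + 1805541/12100 = 184176741/12100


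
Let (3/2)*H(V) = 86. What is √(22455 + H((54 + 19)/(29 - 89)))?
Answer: √202611/3 ≈ 150.04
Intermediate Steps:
H(V) = 172/3 (H(V) = (⅔)*86 = 172/3)
√(22455 + H((54 + 19)/(29 - 89))) = √(22455 + 172/3) = √(67537/3) = √202611/3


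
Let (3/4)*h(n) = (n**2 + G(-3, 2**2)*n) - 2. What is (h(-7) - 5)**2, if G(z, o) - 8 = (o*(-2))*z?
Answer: 58081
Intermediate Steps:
G(z, o) = 8 - 2*o*z (G(z, o) = 8 + (o*(-2))*z = 8 + (-2*o)*z = 8 - 2*o*z)
h(n) = -8/3 + 4*n**2/3 + 128*n/3 (h(n) = 4*((n**2 + (8 - 2*2**2*(-3))*n) - 2)/3 = 4*((n**2 + (8 - 2*4*(-3))*n) - 2)/3 = 4*((n**2 + (8 + 24)*n) - 2)/3 = 4*((n**2 + 32*n) - 2)/3 = 4*(-2 + n**2 + 32*n)/3 = -8/3 + 4*n**2/3 + 128*n/3)
(h(-7) - 5)**2 = ((-8/3 + (4/3)*(-7)**2 + (128/3)*(-7)) - 5)**2 = ((-8/3 + (4/3)*49 - 896/3) - 5)**2 = ((-8/3 + 196/3 - 896/3) - 5)**2 = (-236 - 5)**2 = (-241)**2 = 58081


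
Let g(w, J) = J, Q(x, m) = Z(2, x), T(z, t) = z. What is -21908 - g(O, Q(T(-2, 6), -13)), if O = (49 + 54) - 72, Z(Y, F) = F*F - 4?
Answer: -21908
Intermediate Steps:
Z(Y, F) = -4 + F² (Z(Y, F) = F² - 4 = -4 + F²)
O = 31 (O = 103 - 72 = 31)
Q(x, m) = -4 + x²
-21908 - g(O, Q(T(-2, 6), -13)) = -21908 - (-4 + (-2)²) = -21908 - (-4 + 4) = -21908 - 1*0 = -21908 + 0 = -21908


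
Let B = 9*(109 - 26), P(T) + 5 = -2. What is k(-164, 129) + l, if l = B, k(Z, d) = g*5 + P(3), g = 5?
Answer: 765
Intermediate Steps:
P(T) = -7 (P(T) = -5 - 2 = -7)
k(Z, d) = 18 (k(Z, d) = 5*5 - 7 = 25 - 7 = 18)
B = 747 (B = 9*83 = 747)
l = 747
k(-164, 129) + l = 18 + 747 = 765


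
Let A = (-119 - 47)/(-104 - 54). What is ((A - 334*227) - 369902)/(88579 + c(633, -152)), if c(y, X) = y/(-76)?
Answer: -2676096572/531778309 ≈ -5.0324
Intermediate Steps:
c(y, X) = -y/76 (c(y, X) = y*(-1/76) = -y/76)
A = 83/79 (A = -166/(-158) = -166*(-1/158) = 83/79 ≈ 1.0506)
((A - 334*227) - 369902)/(88579 + c(633, -152)) = ((83/79 - 334*227) - 369902)/(88579 - 1/76*633) = ((83/79 - 75818) - 369902)/(88579 - 633/76) = (-5989539/79 - 369902)/(6731371/76) = -35211797/79*76/6731371 = -2676096572/531778309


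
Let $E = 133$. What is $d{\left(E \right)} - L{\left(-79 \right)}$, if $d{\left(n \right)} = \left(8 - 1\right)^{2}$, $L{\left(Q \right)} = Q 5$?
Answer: $444$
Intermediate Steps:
$L{\left(Q \right)} = 5 Q$
$d{\left(n \right)} = 49$ ($d{\left(n \right)} = 7^{2} = 49$)
$d{\left(E \right)} - L{\left(-79 \right)} = 49 - 5 \left(-79\right) = 49 - -395 = 49 + 395 = 444$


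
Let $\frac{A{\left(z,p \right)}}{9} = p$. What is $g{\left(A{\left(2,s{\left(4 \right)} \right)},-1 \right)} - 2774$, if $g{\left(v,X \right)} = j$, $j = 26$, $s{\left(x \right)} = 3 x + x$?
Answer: $-2748$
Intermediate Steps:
$s{\left(x \right)} = 4 x$
$A{\left(z,p \right)} = 9 p$
$g{\left(v,X \right)} = 26$
$g{\left(A{\left(2,s{\left(4 \right)} \right)},-1 \right)} - 2774 = 26 - 2774 = -2748$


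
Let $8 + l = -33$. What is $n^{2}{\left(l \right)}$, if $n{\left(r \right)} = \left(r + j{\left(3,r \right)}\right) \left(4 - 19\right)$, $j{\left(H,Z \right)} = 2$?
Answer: $342225$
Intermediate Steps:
$l = -41$ ($l = -8 - 33 = -41$)
$n{\left(r \right)} = -30 - 15 r$ ($n{\left(r \right)} = \left(r + 2\right) \left(4 - 19\right) = \left(2 + r\right) \left(-15\right) = -30 - 15 r$)
$n^{2}{\left(l \right)} = \left(-30 - -615\right)^{2} = \left(-30 + 615\right)^{2} = 585^{2} = 342225$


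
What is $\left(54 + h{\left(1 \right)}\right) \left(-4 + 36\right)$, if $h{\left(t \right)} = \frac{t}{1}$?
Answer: $1760$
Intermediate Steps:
$h{\left(t \right)} = t$ ($h{\left(t \right)} = t 1 = t$)
$\left(54 + h{\left(1 \right)}\right) \left(-4 + 36\right) = \left(54 + 1\right) \left(-4 + 36\right) = 55 \cdot 32 = 1760$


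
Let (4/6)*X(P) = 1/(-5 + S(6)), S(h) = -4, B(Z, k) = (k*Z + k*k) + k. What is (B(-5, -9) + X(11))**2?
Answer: 491401/36 ≈ 13650.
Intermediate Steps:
B(Z, k) = k + k**2 + Z*k (B(Z, k) = (Z*k + k**2) + k = (k**2 + Z*k) + k = k + k**2 + Z*k)
X(P) = -1/6 (X(P) = 3/(2*(-5 - 4)) = (3/2)/(-9) = (3/2)*(-1/9) = -1/6)
(B(-5, -9) + X(11))**2 = (-9*(1 - 5 - 9) - 1/6)**2 = (-9*(-13) - 1/6)**2 = (117 - 1/6)**2 = (701/6)**2 = 491401/36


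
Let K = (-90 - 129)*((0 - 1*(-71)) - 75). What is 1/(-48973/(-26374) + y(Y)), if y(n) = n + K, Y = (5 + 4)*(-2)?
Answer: 26374/22677865 ≈ 0.0011630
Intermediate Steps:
Y = -18 (Y = 9*(-2) = -18)
K = 876 (K = -219*((0 + 71) - 75) = -219*(71 - 75) = -219*(-4) = 876)
y(n) = 876 + n (y(n) = n + 876 = 876 + n)
1/(-48973/(-26374) + y(Y)) = 1/(-48973/(-26374) + (876 - 18)) = 1/(-48973*(-1/26374) + 858) = 1/(48973/26374 + 858) = 1/(22677865/26374) = 26374/22677865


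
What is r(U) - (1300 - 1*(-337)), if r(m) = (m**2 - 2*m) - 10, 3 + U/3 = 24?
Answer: 2196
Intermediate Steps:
U = 63 (U = -9 + 3*24 = -9 + 72 = 63)
r(m) = -10 + m**2 - 2*m
r(U) - (1300 - 1*(-337)) = (-10 + 63**2 - 2*63) - (1300 - 1*(-337)) = (-10 + 3969 - 126) - (1300 + 337) = 3833 - 1*1637 = 3833 - 1637 = 2196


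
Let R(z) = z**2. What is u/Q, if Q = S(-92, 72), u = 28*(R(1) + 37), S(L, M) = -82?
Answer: -532/41 ≈ -12.976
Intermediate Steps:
u = 1064 (u = 28*(1**2 + 37) = 28*(1 + 37) = 28*38 = 1064)
Q = -82
u/Q = 1064/(-82) = 1064*(-1/82) = -532/41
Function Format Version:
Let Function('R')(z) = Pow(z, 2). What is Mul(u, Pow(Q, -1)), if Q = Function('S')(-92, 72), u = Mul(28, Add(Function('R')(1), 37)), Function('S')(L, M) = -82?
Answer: Rational(-532, 41) ≈ -12.976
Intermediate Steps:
u = 1064 (u = Mul(28, Add(Pow(1, 2), 37)) = Mul(28, Add(1, 37)) = Mul(28, 38) = 1064)
Q = -82
Mul(u, Pow(Q, -1)) = Mul(1064, Pow(-82, -1)) = Mul(1064, Rational(-1, 82)) = Rational(-532, 41)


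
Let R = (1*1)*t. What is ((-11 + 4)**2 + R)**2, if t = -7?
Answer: 1764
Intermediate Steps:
R = -7 (R = (1*1)*(-7) = 1*(-7) = -7)
((-11 + 4)**2 + R)**2 = ((-11 + 4)**2 - 7)**2 = ((-7)**2 - 7)**2 = (49 - 7)**2 = 42**2 = 1764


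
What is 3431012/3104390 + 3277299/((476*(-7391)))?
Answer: 948341985391/5460802064620 ≈ 0.17366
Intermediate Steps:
3431012/3104390 + 3277299/((476*(-7391))) = 3431012*(1/3104390) + 3277299/(-3518116) = 1715506/1552195 + 3277299*(-1/3518116) = 1715506/1552195 - 3277299/3518116 = 948341985391/5460802064620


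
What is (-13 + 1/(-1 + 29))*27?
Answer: -9801/28 ≈ -350.04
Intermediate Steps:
(-13 + 1/(-1 + 29))*27 = (-13 + 1/28)*27 = -363/28*27 = -9801/28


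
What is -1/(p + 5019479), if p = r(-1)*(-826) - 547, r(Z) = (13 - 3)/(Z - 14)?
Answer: -3/15058448 ≈ -1.9922e-7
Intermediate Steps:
r(Z) = 10/(-14 + Z)
p = 11/3 (p = (10/(-14 - 1))*(-826) - 547 = (10/(-15))*(-826) - 547 = (10*(-1/15))*(-826) - 547 = -⅔*(-826) - 547 = 1652/3 - 547 = 11/3 ≈ 3.6667)
-1/(p + 5019479) = -1/(11/3 + 5019479) = -1/15058448/3 = -1*3/15058448 = -3/15058448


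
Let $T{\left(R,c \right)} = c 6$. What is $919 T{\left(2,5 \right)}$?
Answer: $27570$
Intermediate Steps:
$T{\left(R,c \right)} = 6 c$
$919 T{\left(2,5 \right)} = 919 \cdot 6 \cdot 5 = 919 \cdot 30 = 27570$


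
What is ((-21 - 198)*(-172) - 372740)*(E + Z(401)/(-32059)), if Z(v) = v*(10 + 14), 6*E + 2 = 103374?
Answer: -555205123697344/96177 ≈ -5.7727e+9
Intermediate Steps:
E = 51686/3 (E = -⅓ + (⅙)*103374 = -⅓ + 17229 = 51686/3 ≈ 17229.)
Z(v) = 24*v (Z(v) = v*24 = 24*v)
((-21 - 198)*(-172) - 372740)*(E + Z(401)/(-32059)) = ((-21 - 198)*(-172) - 372740)*(51686/3 + (24*401)/(-32059)) = (-219*(-172) - 372740)*(51686/3 + 9624*(-1/32059)) = (37668 - 372740)*(51686/3 - 9624/32059) = -335072*1656972602/96177 = -555205123697344/96177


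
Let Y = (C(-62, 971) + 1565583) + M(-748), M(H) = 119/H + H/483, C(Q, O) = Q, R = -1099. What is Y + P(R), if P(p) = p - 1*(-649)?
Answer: 33260852599/21252 ≈ 1.5651e+6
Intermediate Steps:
P(p) = 649 + p (P(p) = p + 649 = 649 + p)
M(H) = 119/H + H/483 (M(H) = 119/H + H*(1/483) = 119/H + H/483)
Y = 33270415999/21252 (Y = (-62 + 1565583) + (119/(-748) + (1/483)*(-748)) = 1565521 + (119*(-1/748) - 748/483) = 1565521 + (-7/44 - 748/483) = 1565521 - 36293/21252 = 33270415999/21252 ≈ 1.5655e+6)
Y + P(R) = 33270415999/21252 + (649 - 1099) = 33270415999/21252 - 450 = 33260852599/21252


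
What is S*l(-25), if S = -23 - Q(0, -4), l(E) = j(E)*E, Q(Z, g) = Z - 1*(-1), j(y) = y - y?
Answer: 0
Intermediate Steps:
j(y) = 0
Q(Z, g) = 1 + Z (Q(Z, g) = Z + 1 = 1 + Z)
l(E) = 0 (l(E) = 0*E = 0)
S = -24 (S = -23 - (1 + 0) = -23 - 1*1 = -23 - 1 = -24)
S*l(-25) = -24*0 = 0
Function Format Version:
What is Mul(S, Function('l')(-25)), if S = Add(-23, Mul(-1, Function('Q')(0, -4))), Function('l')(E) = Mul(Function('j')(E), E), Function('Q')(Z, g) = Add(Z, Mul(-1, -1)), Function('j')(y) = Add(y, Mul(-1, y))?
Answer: 0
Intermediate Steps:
Function('j')(y) = 0
Function('Q')(Z, g) = Add(1, Z) (Function('Q')(Z, g) = Add(Z, 1) = Add(1, Z))
Function('l')(E) = 0 (Function('l')(E) = Mul(0, E) = 0)
S = -24 (S = Add(-23, Mul(-1, Add(1, 0))) = Add(-23, Mul(-1, 1)) = Add(-23, -1) = -24)
Mul(S, Function('l')(-25)) = Mul(-24, 0) = 0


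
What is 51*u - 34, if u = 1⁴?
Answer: 17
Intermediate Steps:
u = 1
51*u - 34 = 51*1 - 34 = 51 - 34 = 17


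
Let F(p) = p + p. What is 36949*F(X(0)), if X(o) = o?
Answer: 0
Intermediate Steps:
F(p) = 2*p
36949*F(X(0)) = 36949*(2*0) = 36949*0 = 0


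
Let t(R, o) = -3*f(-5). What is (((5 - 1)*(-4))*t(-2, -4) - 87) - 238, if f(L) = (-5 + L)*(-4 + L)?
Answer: 3995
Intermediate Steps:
t(R, o) = -270 (t(R, o) = -3*(20 + (-5)**2 - 9*(-5)) = -3*(20 + 25 + 45) = -3*90 = -270)
(((5 - 1)*(-4))*t(-2, -4) - 87) - 238 = (((5 - 1)*(-4))*(-270) - 87) - 238 = ((4*(-4))*(-270) - 87) - 238 = (-16*(-270) - 87) - 238 = (4320 - 87) - 238 = 4233 - 238 = 3995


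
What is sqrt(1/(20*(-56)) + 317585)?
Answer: sqrt(24898663930)/280 ≈ 563.55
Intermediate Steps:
sqrt(1/(20*(-56)) + 317585) = sqrt(1/(-1120) + 317585) = sqrt(-1/1120 + 317585) = sqrt(355695199/1120) = sqrt(24898663930)/280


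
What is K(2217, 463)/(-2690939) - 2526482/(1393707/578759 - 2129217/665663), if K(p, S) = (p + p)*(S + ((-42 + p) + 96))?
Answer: 68926785997289001815813/21567473786928561 ≈ 3.1959e+6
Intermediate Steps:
K(p, S) = 2*p*(54 + S + p) (K(p, S) = (2*p)*(S + (54 + p)) = (2*p)*(54 + S + p) = 2*p*(54 + S + p))
K(2217, 463)/(-2690939) - 2526482/(1393707/578759 - 2129217/665663) = (2*2217*(54 + 463 + 2217))/(-2690939) - 2526482/(1393707/578759 - 2129217/665663) = (2*2217*2734)*(-1/2690939) - 2526482/(1393707*(1/578759) - 2129217*1/665663) = 12122556*(-1/2690939) - 2526482/(73353/30461 - 2129217/665663) = -12122556/2690939 - 2526482/(-16029700998/20276760643) = -12122556/2690939 - 2526482*(-20276760643/16029700998) = -12122556/2690939 + 25614435391423963/8014850499 = 68926785997289001815813/21567473786928561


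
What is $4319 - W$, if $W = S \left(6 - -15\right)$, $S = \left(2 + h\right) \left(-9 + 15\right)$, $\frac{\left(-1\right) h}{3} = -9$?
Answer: $665$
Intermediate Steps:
$h = 27$ ($h = \left(-3\right) \left(-9\right) = 27$)
$S = 174$ ($S = \left(2 + 27\right) \left(-9 + 15\right) = 29 \cdot 6 = 174$)
$W = 3654$ ($W = 174 \left(6 - -15\right) = 174 \left(6 + \left(-2 + 17\right)\right) = 174 \left(6 + 15\right) = 174 \cdot 21 = 3654$)
$4319 - W = 4319 - 3654 = 665$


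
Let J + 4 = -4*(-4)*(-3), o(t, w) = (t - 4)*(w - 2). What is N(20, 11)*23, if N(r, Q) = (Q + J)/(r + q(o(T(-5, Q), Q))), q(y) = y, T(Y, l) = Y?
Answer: 943/61 ≈ 15.459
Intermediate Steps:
o(t, w) = (-4 + t)*(-2 + w)
J = -52 (J = -4 - 4*(-4)*(-3) = -4 + 16*(-3) = -4 - 48 = -52)
N(r, Q) = (-52 + Q)/(18 + r - 9*Q) (N(r, Q) = (Q - 52)/(r + (8 - 4*Q - 2*(-5) - 5*Q)) = (-52 + Q)/(r + (8 - 4*Q + 10 - 5*Q)) = (-52 + Q)/(r + (18 - 9*Q)) = (-52 + Q)/(18 + r - 9*Q))
N(20, 11)*23 = ((-52 + 11)/(18 + 20 - 9*11))*23 = (-41/(18 + 20 - 99))*23 = (-41/(-61))*23 = -1/61*(-41)*23 = (41/61)*23 = 943/61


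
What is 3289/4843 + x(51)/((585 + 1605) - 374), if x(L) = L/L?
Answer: 5977667/8794888 ≈ 0.67968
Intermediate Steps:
x(L) = 1
3289/4843 + x(51)/((585 + 1605) - 374) = 3289/4843 + 1/((585 + 1605) - 374) = 3289*(1/4843) + 1/(2190 - 374) = 3289/4843 + 1/1816 = 5977667/8794888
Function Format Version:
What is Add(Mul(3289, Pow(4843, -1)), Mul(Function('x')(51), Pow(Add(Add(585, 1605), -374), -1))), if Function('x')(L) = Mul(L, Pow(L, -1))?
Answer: Rational(5977667, 8794888) ≈ 0.67968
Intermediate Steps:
Function('x')(L) = 1
Add(Mul(3289, Pow(4843, -1)), Mul(Function('x')(51), Pow(Add(Add(585, 1605), -374), -1))) = Add(Mul(3289, Pow(4843, -1)), Mul(1, Pow(Add(Add(585, 1605), -374), -1))) = Add(Mul(3289, Rational(1, 4843)), Mul(1, Pow(Add(2190, -374), -1))) = Add(Rational(3289, 4843), Mul(1, Pow(1816, -1))) = Add(Rational(3289, 4843), Mul(1, Rational(1, 1816))) = Add(Rational(3289, 4843), Rational(1, 1816)) = Rational(5977667, 8794888)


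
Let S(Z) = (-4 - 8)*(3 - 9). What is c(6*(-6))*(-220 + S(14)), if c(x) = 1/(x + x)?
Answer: 37/18 ≈ 2.0556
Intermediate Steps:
c(x) = 1/(2*x)
S(Z) = 72 (S(Z) = -12*(-6) = 72)
c(6*(-6))*(-220 + S(14)) = (1/(2*((6*(-6)))))*(-220 + 72) = ((½)/(-36))*(-148) = ((½)*(-1/36))*(-148) = -1/72*(-148) = 37/18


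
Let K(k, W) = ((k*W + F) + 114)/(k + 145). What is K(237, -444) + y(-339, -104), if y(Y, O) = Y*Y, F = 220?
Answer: 21897464/191 ≈ 1.1465e+5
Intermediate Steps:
K(k, W) = (334 + W*k)/(145 + k) (K(k, W) = ((k*W + 220) + 114)/(k + 145) = ((W*k + 220) + 114)/(145 + k) = ((220 + W*k) + 114)/(145 + k) = (334 + W*k)/(145 + k))
y(Y, O) = Y**2
K(237, -444) + y(-339, -104) = (334 - 444*237)/(145 + 237) + (-339)**2 = (334 - 105228)/382 + 114921 = (1/382)*(-104894) + 114921 = -52447/191 + 114921 = 21897464/191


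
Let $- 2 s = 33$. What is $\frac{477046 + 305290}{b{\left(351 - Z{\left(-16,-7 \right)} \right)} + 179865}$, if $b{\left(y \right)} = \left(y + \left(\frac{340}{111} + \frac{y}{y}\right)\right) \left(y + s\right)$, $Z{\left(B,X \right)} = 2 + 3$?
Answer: $\frac{173678592}{65536793} \approx 2.6501$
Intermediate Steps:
$Z{\left(B,X \right)} = 5$
$s = - \frac{33}{2}$ ($s = \left(- \frac{1}{2}\right) 33 = - \frac{33}{2} \approx -16.5$)
$b{\left(y \right)} = \left(- \frac{33}{2} + y\right) \left(\frac{451}{111} + y\right)$ ($b{\left(y \right)} = \left(y + \left(\frac{340}{111} + \frac{y}{y}\right)\right) \left(y - \frac{33}{2}\right) = \left(y + \left(340 \cdot \frac{1}{111} + 1\right)\right) \left(- \frac{33}{2} + y\right) = \left(y + \left(\frac{340}{111} + 1\right)\right) \left(- \frac{33}{2} + y\right) = \left(y + \frac{451}{111}\right) \left(- \frac{33}{2} + y\right) = \left(\frac{451}{111} + y\right) \left(- \frac{33}{2} + y\right) = \left(- \frac{33}{2} + y\right) \left(\frac{451}{111} + y\right)$)
$\frac{477046 + 305290}{b{\left(351 - Z{\left(-16,-7 \right)} \right)} + 179865} = \frac{477046 + 305290}{\left(- \frac{4961}{74} + \left(351 - 5\right)^{2} - \frac{2761 \left(351 - 5\right)}{222}\right) + 179865} = \frac{782336}{\left(- \frac{4961}{74} + \left(351 - 5\right)^{2} - \frac{2761 \left(351 - 5\right)}{222}\right) + 179865} = \frac{782336}{\left(- \frac{4961}{74} + 346^{2} - \frac{477653}{111}\right) + 179865} = \frac{782336}{\left(- \frac{4961}{74} + 119716 - \frac{477653}{111}\right) + 179865} = \frac{782336}{\frac{25606763}{222} + 179865} = \frac{782336}{\frac{65536793}{222}} = 782336 \cdot \frac{222}{65536793} = \frac{173678592}{65536793}$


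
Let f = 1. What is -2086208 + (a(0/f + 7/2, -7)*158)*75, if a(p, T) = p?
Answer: -2044733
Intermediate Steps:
-2086208 + (a(0/f + 7/2, -7)*158)*75 = -2086208 + ((0/1 + 7/2)*158)*75 = -2086208 + ((0*1 + 7*(½))*158)*75 = -2086208 + ((0 + 7/2)*158)*75 = -2086208 + ((7/2)*158)*75 = -2086208 + 553*75 = -2086208 + 41475 = -2044733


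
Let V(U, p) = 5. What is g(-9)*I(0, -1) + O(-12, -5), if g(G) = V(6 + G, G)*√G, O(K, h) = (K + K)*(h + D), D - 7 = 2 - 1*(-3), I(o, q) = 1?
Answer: -168 + 15*I ≈ -168.0 + 15.0*I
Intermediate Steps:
D = 12 (D = 7 + (2 - 1*(-3)) = 7 + (2 + 3) = 7 + 5 = 12)
O(K, h) = 2*K*(12 + h) (O(K, h) = (K + K)*(h + 12) = (2*K)*(12 + h) = 2*K*(12 + h))
g(G) = 5*√G
g(-9)*I(0, -1) + O(-12, -5) = (5*√(-9))*1 + 2*(-12)*(12 - 5) = (5*(3*I))*1 + 2*(-12)*7 = (15*I)*1 - 168 = 15*I - 168 = -168 + 15*I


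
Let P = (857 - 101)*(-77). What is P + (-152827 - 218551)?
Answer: -429590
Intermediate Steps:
P = -58212 (P = 756*(-77) = -58212)
P + (-152827 - 218551) = -58212 + (-152827 - 218551) = -58212 - 371378 = -429590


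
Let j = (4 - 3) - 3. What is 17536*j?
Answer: -35072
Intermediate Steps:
j = -2 (j = 1 - 3 = -2)
17536*j = 17536*(-2) = -35072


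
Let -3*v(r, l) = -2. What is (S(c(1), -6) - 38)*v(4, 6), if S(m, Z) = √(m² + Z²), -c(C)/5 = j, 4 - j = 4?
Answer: -64/3 ≈ -21.333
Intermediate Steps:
j = 0 (j = 4 - 1*4 = 4 - 4 = 0)
c(C) = 0 (c(C) = -5*0 = 0)
S(m, Z) = √(Z² + m²)
v(r, l) = ⅔ (v(r, l) = -⅓*(-2) = ⅔)
(S(c(1), -6) - 38)*v(4, 6) = (√((-6)² + 0²) - 38)*(⅔) = (√(36 + 0) - 38)*(⅔) = (√36 - 38)*(⅔) = (6 - 38)*(⅔) = -32*⅔ = -64/3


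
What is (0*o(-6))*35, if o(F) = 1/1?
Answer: 0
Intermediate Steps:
o(F) = 1
(0*o(-6))*35 = (0*1)*35 = 0*35 = 0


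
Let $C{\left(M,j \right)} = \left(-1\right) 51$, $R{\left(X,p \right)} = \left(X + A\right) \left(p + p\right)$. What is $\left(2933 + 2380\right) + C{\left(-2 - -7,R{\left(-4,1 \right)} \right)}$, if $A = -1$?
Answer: $5262$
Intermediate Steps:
$R{\left(X,p \right)} = 2 p \left(-1 + X\right)$ ($R{\left(X,p \right)} = \left(X - 1\right) \left(p + p\right) = \left(-1 + X\right) 2 p = 2 p \left(-1 + X\right)$)
$C{\left(M,j \right)} = -51$
$\left(2933 + 2380\right) + C{\left(-2 - -7,R{\left(-4,1 \right)} \right)} = \left(2933 + 2380\right) - 51 = 5313 - 51 = 5262$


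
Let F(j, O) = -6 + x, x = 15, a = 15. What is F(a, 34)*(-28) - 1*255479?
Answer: -255731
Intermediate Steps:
F(j, O) = 9 (F(j, O) = -6 + 15 = 9)
F(a, 34)*(-28) - 1*255479 = 9*(-28) - 1*255479 = -252 - 255479 = -255731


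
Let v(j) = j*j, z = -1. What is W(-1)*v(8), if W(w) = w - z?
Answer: 0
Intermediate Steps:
v(j) = j²
W(w) = 1 + w (W(w) = w - 1*(-1) = w + 1 = 1 + w)
W(-1)*v(8) = (1 - 1)*8² = 0*64 = 0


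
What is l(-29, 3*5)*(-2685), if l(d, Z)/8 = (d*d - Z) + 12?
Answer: -18000240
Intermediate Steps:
l(d, Z) = 96 - 8*Z + 8*d**2 (l(d, Z) = 8*((d*d - Z) + 12) = 8*((d**2 - Z) + 12) = 8*(12 + d**2 - Z) = 96 - 8*Z + 8*d**2)
l(-29, 3*5)*(-2685) = (96 - 24*5 + 8*(-29)**2)*(-2685) = (96 - 8*15 + 8*841)*(-2685) = (96 - 120 + 6728)*(-2685) = 6704*(-2685) = -18000240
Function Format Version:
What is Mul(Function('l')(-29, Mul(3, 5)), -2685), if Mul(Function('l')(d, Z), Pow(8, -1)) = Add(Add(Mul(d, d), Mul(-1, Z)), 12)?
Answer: -18000240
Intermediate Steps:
Function('l')(d, Z) = Add(96, Mul(-8, Z), Mul(8, Pow(d, 2))) (Function('l')(d, Z) = Mul(8, Add(Add(Mul(d, d), Mul(-1, Z)), 12)) = Mul(8, Add(Add(Pow(d, 2), Mul(-1, Z)), 12)) = Mul(8, Add(12, Pow(d, 2), Mul(-1, Z))) = Add(96, Mul(-8, Z), Mul(8, Pow(d, 2))))
Mul(Function('l')(-29, Mul(3, 5)), -2685) = Mul(Add(96, Mul(-8, Mul(3, 5)), Mul(8, Pow(-29, 2))), -2685) = Mul(Add(96, Mul(-8, 15), Mul(8, 841)), -2685) = Mul(Add(96, -120, 6728), -2685) = Mul(6704, -2685) = -18000240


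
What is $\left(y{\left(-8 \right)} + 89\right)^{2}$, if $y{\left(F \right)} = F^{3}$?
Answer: $178929$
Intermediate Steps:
$\left(y{\left(-8 \right)} + 89\right)^{2} = \left(\left(-8\right)^{3} + 89\right)^{2} = \left(-512 + 89\right)^{2} = \left(-423\right)^{2} = 178929$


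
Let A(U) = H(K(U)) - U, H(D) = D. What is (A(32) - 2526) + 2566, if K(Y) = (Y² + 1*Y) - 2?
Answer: 1062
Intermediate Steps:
K(Y) = -2 + Y + Y² (K(Y) = (Y² + Y) - 2 = (Y + Y²) - 2 = -2 + Y + Y²)
A(U) = -2 + U² (A(U) = (-2 + U + U²) - U = -2 + U²)
(A(32) - 2526) + 2566 = ((-2 + 32²) - 2526) + 2566 = ((-2 + 1024) - 2526) + 2566 = (1022 - 2526) + 2566 = -1504 + 2566 = 1062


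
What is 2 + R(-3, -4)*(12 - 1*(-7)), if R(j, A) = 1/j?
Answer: -13/3 ≈ -4.3333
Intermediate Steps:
2 + R(-3, -4)*(12 - 1*(-7)) = 2 + (12 - 1*(-7))/(-3) = 2 - (12 + 7)/3 = 2 - 1/3*19 = 2 - 19/3 = -13/3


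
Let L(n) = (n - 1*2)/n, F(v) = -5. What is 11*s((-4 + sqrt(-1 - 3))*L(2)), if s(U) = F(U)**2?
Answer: 275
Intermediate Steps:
L(n) = (-2 + n)/n (L(n) = (n - 2)/n = (-2 + n)/n)
s(U) = 25 (s(U) = (-5)**2 = 25)
11*s((-4 + sqrt(-1 - 3))*L(2)) = 11*25 = 275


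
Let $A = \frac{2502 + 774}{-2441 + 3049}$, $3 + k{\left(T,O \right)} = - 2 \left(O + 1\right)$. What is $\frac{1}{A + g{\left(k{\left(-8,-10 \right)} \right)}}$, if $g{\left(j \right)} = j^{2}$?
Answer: $\frac{152}{35019} \approx 0.0043405$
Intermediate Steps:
$k{\left(T,O \right)} = -5 - 2 O$ ($k{\left(T,O \right)} = -3 - 2 \left(O + 1\right) = -3 - 2 \left(1 + O\right) = -3 - \left(2 + 2 O\right) = -5 - 2 O$)
$A = \frac{819}{152}$ ($A = \frac{3276}{608} = 3276 \cdot \frac{1}{608} = \frac{819}{152} \approx 5.3882$)
$\frac{1}{A + g{\left(k{\left(-8,-10 \right)} \right)}} = \frac{1}{\frac{819}{152} + \left(-5 - -20\right)^{2}} = \frac{1}{\frac{819}{152} + \left(-5 + 20\right)^{2}} = \frac{1}{\frac{819}{152} + 15^{2}} = \frac{1}{\frac{819}{152} + 225} = \frac{1}{\frac{35019}{152}} = \frac{152}{35019}$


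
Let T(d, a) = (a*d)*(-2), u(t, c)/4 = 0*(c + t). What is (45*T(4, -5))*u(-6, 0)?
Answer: 0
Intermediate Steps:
u(t, c) = 0 (u(t, c) = 4*(0*(c + t)) = 4*0 = 0)
T(d, a) = -2*a*d
(45*T(4, -5))*u(-6, 0) = (45*(-2*(-5)*4))*0 = (45*40)*0 = 1800*0 = 0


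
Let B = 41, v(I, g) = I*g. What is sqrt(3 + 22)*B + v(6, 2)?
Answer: 217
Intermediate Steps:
sqrt(3 + 22)*B + v(6, 2) = sqrt(3 + 22)*41 + 6*2 = sqrt(25)*41 + 12 = 5*41 + 12 = 205 + 12 = 217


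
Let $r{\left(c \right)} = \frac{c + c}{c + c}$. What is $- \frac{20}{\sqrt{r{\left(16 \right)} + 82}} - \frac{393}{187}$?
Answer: $- \frac{393}{187} - \frac{20 \sqrt{83}}{83} \approx -4.2969$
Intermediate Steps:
$r{\left(c \right)} = 1$ ($r{\left(c \right)} = \frac{2 c}{2 c} = 2 c \frac{1}{2 c} = 1$)
$- \frac{20}{\sqrt{r{\left(16 \right)} + 82}} - \frac{393}{187} = - \frac{20}{\sqrt{1 + 82}} - \frac{393}{187} = - \frac{20}{\sqrt{83}} - \frac{393}{187} = - 20 \frac{\sqrt{83}}{83} - \frac{393}{187} = - \frac{20 \sqrt{83}}{83} - \frac{393}{187} = - \frac{393}{187} - \frac{20 \sqrt{83}}{83}$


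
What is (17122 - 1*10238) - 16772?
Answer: -9888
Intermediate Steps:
(17122 - 1*10238) - 16772 = (17122 - 10238) - 16772 = 6884 - 16772 = -9888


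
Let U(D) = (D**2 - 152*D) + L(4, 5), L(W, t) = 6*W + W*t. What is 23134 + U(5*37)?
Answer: 29283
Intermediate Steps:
U(D) = 44 + D**2 - 152*D (U(D) = (D**2 - 152*D) + 4*(6 + 5) = (D**2 - 152*D) + 4*11 = (D**2 - 152*D) + 44 = 44 + D**2 - 152*D)
23134 + U(5*37) = 23134 + (44 + (5*37)**2 - 760*37) = 23134 + (44 + 185**2 - 152*185) = 23134 + (44 + 34225 - 28120) = 23134 + 6149 = 29283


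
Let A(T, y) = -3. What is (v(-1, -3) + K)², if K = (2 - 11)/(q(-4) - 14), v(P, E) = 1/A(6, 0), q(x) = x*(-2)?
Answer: 49/36 ≈ 1.3611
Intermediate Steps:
q(x) = -2*x
v(P, E) = -⅓ (v(P, E) = 1/(-3) = -⅓)
K = 3/2 (K = (2 - 11)/(-2*(-4) - 14) = -9/(8 - 14) = -9/(-6) = -9*(-⅙) = 3/2 ≈ 1.5000)
(v(-1, -3) + K)² = (-⅓ + 3/2)² = (7/6)² = 49/36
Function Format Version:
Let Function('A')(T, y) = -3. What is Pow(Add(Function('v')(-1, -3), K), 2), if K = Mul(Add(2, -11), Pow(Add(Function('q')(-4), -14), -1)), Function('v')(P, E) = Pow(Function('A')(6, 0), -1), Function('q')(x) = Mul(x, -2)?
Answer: Rational(49, 36) ≈ 1.3611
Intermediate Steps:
Function('q')(x) = Mul(-2, x)
Function('v')(P, E) = Rational(-1, 3) (Function('v')(P, E) = Pow(-3, -1) = Rational(-1, 3))
K = Rational(3, 2) (K = Mul(Add(2, -11), Pow(Add(Mul(-2, -4), -14), -1)) = Mul(-9, Pow(Add(8, -14), -1)) = Mul(-9, Pow(-6, -1)) = Mul(-9, Rational(-1, 6)) = Rational(3, 2) ≈ 1.5000)
Pow(Add(Function('v')(-1, -3), K), 2) = Pow(Add(Rational(-1, 3), Rational(3, 2)), 2) = Pow(Rational(7, 6), 2) = Rational(49, 36)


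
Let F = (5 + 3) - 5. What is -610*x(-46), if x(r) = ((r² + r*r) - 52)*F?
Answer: -7649400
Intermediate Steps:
F = 3 (F = 8 - 5 = 3)
x(r) = -156 + 6*r² (x(r) = ((r² + r*r) - 52)*3 = ((r² + r²) - 52)*3 = (2*r² - 52)*3 = (-52 + 2*r²)*3 = -156 + 6*r²)
-610*x(-46) = -610*(-156 + 6*(-46)²) = -610*(-156 + 6*2116) = -610*(-156 + 12696) = -610*12540 = -7649400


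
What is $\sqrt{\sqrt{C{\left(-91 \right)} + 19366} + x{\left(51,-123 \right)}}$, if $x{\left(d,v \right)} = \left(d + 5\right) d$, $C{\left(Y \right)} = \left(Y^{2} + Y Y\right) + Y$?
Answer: $\sqrt{2856 + \sqrt{35837}} \approx 55.184$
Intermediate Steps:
$C{\left(Y \right)} = Y + 2 Y^{2}$ ($C{\left(Y \right)} = \left(Y^{2} + Y^{2}\right) + Y = 2 Y^{2} + Y = Y + 2 Y^{2}$)
$x{\left(d,v \right)} = d \left(5 + d\right)$ ($x{\left(d,v \right)} = \left(5 + d\right) d = d \left(5 + d\right)$)
$\sqrt{\sqrt{C{\left(-91 \right)} + 19366} + x{\left(51,-123 \right)}} = \sqrt{\sqrt{- 91 \left(1 + 2 \left(-91\right)\right) + 19366} + 51 \left(5 + 51\right)} = \sqrt{\sqrt{- 91 \left(1 - 182\right) + 19366} + 51 \cdot 56} = \sqrt{\sqrt{\left(-91\right) \left(-181\right) + 19366} + 2856} = \sqrt{\sqrt{16471 + 19366} + 2856} = \sqrt{\sqrt{35837} + 2856} = \sqrt{2856 + \sqrt{35837}}$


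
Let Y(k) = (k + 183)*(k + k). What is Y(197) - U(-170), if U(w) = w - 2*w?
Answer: 149550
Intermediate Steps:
U(w) = -w
Y(k) = 2*k*(183 + k) (Y(k) = (183 + k)*(2*k) = 2*k*(183 + k))
Y(197) - U(-170) = 2*197*(183 + 197) - (-1)*(-170) = 2*197*380 - 1*170 = 149720 - 170 = 149550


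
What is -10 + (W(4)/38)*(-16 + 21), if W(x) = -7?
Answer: -415/38 ≈ -10.921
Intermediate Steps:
-10 + (W(4)/38)*(-16 + 21) = -10 + (-7/38)*(-16 + 21) = -10 - 7*1/38*5 = -10 - 7/38*5 = -10 - 35/38 = -415/38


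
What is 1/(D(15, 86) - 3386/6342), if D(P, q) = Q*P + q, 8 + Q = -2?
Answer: -3171/204637 ≈ -0.015496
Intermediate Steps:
Q = -10 (Q = -8 - 2 = -10)
D(P, q) = q - 10*P (D(P, q) = -10*P + q = q - 10*P)
1/(D(15, 86) - 3386/6342) = 1/((86 - 10*15) - 3386/6342) = 1/((86 - 150) - 3386*1/6342) = 1/(-64 - 1693/3171) = 1/(-204637/3171) = -3171/204637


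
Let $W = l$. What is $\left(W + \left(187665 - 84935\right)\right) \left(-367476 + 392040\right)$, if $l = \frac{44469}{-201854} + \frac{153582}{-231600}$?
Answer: $\frac{2457691229540635221}{973945550} \approx 2.5234 \cdot 10^{9}$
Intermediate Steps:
$l = - \frac{3441680119}{3895782200}$ ($l = 44469 \left(- \frac{1}{201854}\right) + 153582 \left(- \frac{1}{231600}\right) = - \frac{44469}{201854} - \frac{25597}{38600} = - \frac{3441680119}{3895782200} \approx -0.88344$)
$W = - \frac{3441680119}{3895782200} \approx -0.88344$
$\left(W + \left(187665 - 84935\right)\right) \left(-367476 + 392040\right) = \left(- \frac{3441680119}{3895782200} + \left(187665 - 84935\right)\right) \left(-367476 + 392040\right) = \left(- \frac{3441680119}{3895782200} + 102730\right) 24564 = \frac{400210263725881}{3895782200} \cdot 24564 = \frac{2457691229540635221}{973945550}$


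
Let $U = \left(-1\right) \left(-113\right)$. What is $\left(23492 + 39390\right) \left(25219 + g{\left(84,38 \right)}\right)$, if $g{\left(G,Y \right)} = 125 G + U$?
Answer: $2253187824$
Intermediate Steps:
$U = 113$
$g{\left(G,Y \right)} = 113 + 125 G$ ($g{\left(G,Y \right)} = 125 G + 113 = 113 + 125 G$)
$\left(23492 + 39390\right) \left(25219 + g{\left(84,38 \right)}\right) = \left(23492 + 39390\right) \left(25219 + \left(113 + 125 \cdot 84\right)\right) = 62882 \left(25219 + \left(113 + 10500\right)\right) = 62882 \left(25219 + 10613\right) = 62882 \cdot 35832 = 2253187824$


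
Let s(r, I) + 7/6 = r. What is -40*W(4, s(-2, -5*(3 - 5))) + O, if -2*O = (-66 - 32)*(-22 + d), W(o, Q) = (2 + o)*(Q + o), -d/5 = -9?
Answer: 927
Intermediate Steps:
d = 45 (d = -5*(-9) = 45)
s(r, I) = -7/6 + r
O = 1127 (O = -(-66 - 32)*(-22 + 45)/2 = -(-49)*23 = -½*(-2254) = 1127)
-40*W(4, s(-2, -5*(3 - 5))) + O = -40*(4² + 2*(-7/6 - 2) + 2*4 + (-7/6 - 2)*4) + 1127 = -40*(16 + 2*(-19/6) + 8 - 19/6*4) + 1127 = -40*(16 - 19/3 + 8 - 38/3) + 1127 = -40*5 + 1127 = -200 + 1127 = 927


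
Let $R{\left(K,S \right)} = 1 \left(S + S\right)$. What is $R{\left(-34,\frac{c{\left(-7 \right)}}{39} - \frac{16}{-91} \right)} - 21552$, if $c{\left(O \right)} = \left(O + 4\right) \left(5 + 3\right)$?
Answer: $- \frac{1961312}{91} \approx -21553.0$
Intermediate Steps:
$c{\left(O \right)} = 32 + 8 O$ ($c{\left(O \right)} = \left(4 + O\right) 8 = 32 + 8 O$)
$R{\left(K,S \right)} = 2 S$ ($R{\left(K,S \right)} = 1 \cdot 2 S = 2 S$)
$R{\left(-34,\frac{c{\left(-7 \right)}}{39} - \frac{16}{-91} \right)} - 21552 = 2 \left(\frac{32 + 8 \left(-7\right)}{39} - \frac{16}{-91}\right) - 21552 = 2 \left(\left(32 - 56\right) \frac{1}{39} - - \frac{16}{91}\right) - 21552 = 2 \left(\left(-24\right) \frac{1}{39} + \frac{16}{91}\right) - 21552 = 2 \left(- \frac{8}{13} + \frac{16}{91}\right) - 21552 = 2 \left(- \frac{40}{91}\right) - 21552 = - \frac{80}{91} - 21552 = - \frac{1961312}{91}$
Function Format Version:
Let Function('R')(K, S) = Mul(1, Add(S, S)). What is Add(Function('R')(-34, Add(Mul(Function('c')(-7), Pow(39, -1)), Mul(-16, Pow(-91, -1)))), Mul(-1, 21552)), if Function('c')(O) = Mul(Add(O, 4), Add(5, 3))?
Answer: Rational(-1961312, 91) ≈ -21553.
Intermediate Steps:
Function('c')(O) = Add(32, Mul(8, O)) (Function('c')(O) = Mul(Add(4, O), 8) = Add(32, Mul(8, O)))
Function('R')(K, S) = Mul(2, S) (Function('R')(K, S) = Mul(1, Mul(2, S)) = Mul(2, S))
Add(Function('R')(-34, Add(Mul(Function('c')(-7), Pow(39, -1)), Mul(-16, Pow(-91, -1)))), Mul(-1, 21552)) = Add(Mul(2, Add(Mul(Add(32, Mul(8, -7)), Pow(39, -1)), Mul(-16, Pow(-91, -1)))), Mul(-1, 21552)) = Add(Mul(2, Add(Mul(Add(32, -56), Rational(1, 39)), Mul(-16, Rational(-1, 91)))), -21552) = Add(Mul(2, Add(Mul(-24, Rational(1, 39)), Rational(16, 91))), -21552) = Add(Mul(2, Add(Rational(-8, 13), Rational(16, 91))), -21552) = Add(Mul(2, Rational(-40, 91)), -21552) = Add(Rational(-80, 91), -21552) = Rational(-1961312, 91)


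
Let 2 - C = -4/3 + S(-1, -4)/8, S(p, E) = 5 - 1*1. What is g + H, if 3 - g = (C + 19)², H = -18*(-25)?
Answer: -853/36 ≈ -23.694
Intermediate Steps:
S(p, E) = 4 (S(p, E) = 5 - 1 = 4)
C = 17/6 (C = 2 - (-4/3 + 4/8) = 2 - (-4*⅓ + 4*(⅛)) = 2 - (-4/3 + ½) = 2 - 1*(-⅚) = 2 + ⅚ = 17/6 ≈ 2.8333)
H = 450
g = -17053/36 (g = 3 - (17/6 + 19)² = 3 - (131/6)² = 3 - 1*17161/36 = 3 - 17161/36 = -17053/36 ≈ -473.69)
g + H = -17053/36 + 450 = -853/36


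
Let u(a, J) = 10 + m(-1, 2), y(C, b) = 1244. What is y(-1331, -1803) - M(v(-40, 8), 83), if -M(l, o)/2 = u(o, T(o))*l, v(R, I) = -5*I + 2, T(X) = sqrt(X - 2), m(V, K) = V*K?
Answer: 636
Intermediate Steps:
m(V, K) = K*V
T(X) = sqrt(-2 + X)
v(R, I) = 2 - 5*I
u(a, J) = 8 (u(a, J) = 10 + 2*(-1) = 10 - 2 = 8)
M(l, o) = -16*l
y(-1331, -1803) - M(v(-40, 8), 83) = 1244 - (-16)*(2 - 5*8) = 1244 - (-16)*(2 - 40) = 1244 - (-16)*(-38) = 1244 - 1*608 = 1244 - 608 = 636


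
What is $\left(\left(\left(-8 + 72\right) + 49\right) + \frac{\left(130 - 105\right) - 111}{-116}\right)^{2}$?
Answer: $\frac{43520409}{3364} \approx 12937.0$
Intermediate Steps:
$\left(\left(\left(-8 + 72\right) + 49\right) + \frac{\left(130 - 105\right) - 111}{-116}\right)^{2} = \left(\left(64 + 49\right) + \left(25 - 111\right) \left(- \frac{1}{116}\right)\right)^{2} = \left(113 - - \frac{43}{58}\right)^{2} = \left(113 + \frac{43}{58}\right)^{2} = \left(\frac{6597}{58}\right)^{2} = \frac{43520409}{3364}$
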